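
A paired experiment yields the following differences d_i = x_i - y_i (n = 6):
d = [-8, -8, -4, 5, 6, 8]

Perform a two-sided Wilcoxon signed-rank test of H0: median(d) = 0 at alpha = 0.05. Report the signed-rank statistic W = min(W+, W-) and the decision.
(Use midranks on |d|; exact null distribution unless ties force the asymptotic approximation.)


Step 1: Drop any zero differences (none here) and take |d_i|.
|d| = [8, 8, 4, 5, 6, 8]
Step 2: Midrank |d_i| (ties get averaged ranks).
ranks: |8|->5, |8|->5, |4|->1, |5|->2, |6|->3, |8|->5
Step 3: Attach original signs; sum ranks with positive sign and with negative sign.
W+ = 2 + 3 + 5 = 10
W- = 5 + 5 + 1 = 11
(Check: W+ + W- = 21 should equal n(n+1)/2 = 21.)
Step 4: Test statistic W = min(W+, W-) = 10.
Step 5: Ties in |d|, so use the tie-corrected normal approximation.
        E[W] = n(n+1)/4 = 6*7/4 = 10.5.
        Tie groups: |d|=8 (t=3); sum(t^3 - t) = 24.
        Var[W] = n(n+1)(2n+1)/24 - sum(t^3-t)/48 = 546/24 - 24/48 = 22.25.
        z = (W - E[W]) / sqrt(Var[W]) = (10 - 10.5) / 4.7170 = -0.1060.
        Two-sided p = 2*Phi(z) = 0.915583.
Step 6: alpha = 0.05. fail to reject H0.

W+ = 10, W- = 11, W = min = 10, p = 0.915583, fail to reject H0.


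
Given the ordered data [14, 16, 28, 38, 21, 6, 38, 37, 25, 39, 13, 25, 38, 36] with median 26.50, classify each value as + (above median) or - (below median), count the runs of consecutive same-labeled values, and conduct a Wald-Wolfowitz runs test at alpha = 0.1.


Step 1: Compute median = 26.50; label A = above, B = below.
Labels in order: BBAABBAABABBAA  (n_A = 7, n_B = 7)
Step 2: Count runs R = 8.
Step 3: Under H0 (random ordering), E[R] = 2*n_A*n_B/(n_A+n_B) + 1 = 2*7*7/14 + 1 = 8.0000.
        Var[R] = 2*n_A*n_B*(2*n_A*n_B - n_A - n_B) / ((n_A+n_B)^2 * (n_A+n_B-1)) = 8232/2548 = 3.2308.
        SD[R] = 1.7974.
Step 4: R = E[R], so z = 0 with no continuity correction.
Step 5: Two-sided p-value via normal approximation = 2*(1 - Phi(|z|)) = 1.000000.
Step 6: alpha = 0.1. fail to reject H0.

R = 8, z = 0.0000, p = 1.000000, fail to reject H0.


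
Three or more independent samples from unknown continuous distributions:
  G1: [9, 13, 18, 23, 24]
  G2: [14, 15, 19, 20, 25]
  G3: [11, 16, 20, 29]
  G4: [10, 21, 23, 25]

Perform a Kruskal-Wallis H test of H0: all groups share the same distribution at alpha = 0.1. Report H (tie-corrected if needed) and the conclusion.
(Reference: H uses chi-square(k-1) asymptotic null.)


Step 1: Combine all N = 18 observations and assign midranks.
sorted (value, group, rank): (9,G1,1), (10,G4,2), (11,G3,3), (13,G1,4), (14,G2,5), (15,G2,6), (16,G3,7), (18,G1,8), (19,G2,9), (20,G2,10.5), (20,G3,10.5), (21,G4,12), (23,G1,13.5), (23,G4,13.5), (24,G1,15), (25,G2,16.5), (25,G4,16.5), (29,G3,18)
Step 2: Sum ranks within each group.
R_1 = 41.5 (n_1 = 5)
R_2 = 47 (n_2 = 5)
R_3 = 38.5 (n_3 = 4)
R_4 = 44 (n_4 = 4)
Step 3: H = 12/(N(N+1)) * sum(R_i^2/n_i) - 3(N+1)
     = 12/(18*19) * (41.5^2/5 + 47^2/5 + 38.5^2/4 + 44^2/4) - 3*19
     = 0.035088 * 1640.81 - 57
     = 0.572368.
Step 4: Ties present; correction factor C = 1 - 18/(18^3 - 18) = 0.996904. Corrected H = 0.572368 / 0.996904 = 0.574146.
Step 5: Under H0, H ~ chi^2(3); p-value = 0.902325.
Step 6: alpha = 0.1. fail to reject H0.

H = 0.5741, df = 3, p = 0.902325, fail to reject H0.


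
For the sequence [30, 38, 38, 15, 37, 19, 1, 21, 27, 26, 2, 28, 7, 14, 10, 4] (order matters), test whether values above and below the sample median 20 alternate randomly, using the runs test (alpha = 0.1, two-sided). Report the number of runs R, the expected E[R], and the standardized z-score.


Step 1: Compute median = 20; label A = above, B = below.
Labels in order: AAABABBAAABABBBB  (n_A = 8, n_B = 8)
Step 2: Count runs R = 8.
Step 3: Under H0 (random ordering), E[R] = 2*n_A*n_B/(n_A+n_B) + 1 = 2*8*8/16 + 1 = 9.0000.
        Var[R] = 2*n_A*n_B*(2*n_A*n_B - n_A - n_B) / ((n_A+n_B)^2 * (n_A+n_B-1)) = 14336/3840 = 3.7333.
        SD[R] = 1.9322.
Step 4: Continuity-corrected z = (R + 0.5 - E[R]) / SD[R] = (8 + 0.5 - 9.0000) / 1.9322 = -0.2588.
Step 5: Two-sided p-value via normal approximation = 2*(1 - Phi(|z|)) = 0.795809.
Step 6: alpha = 0.1. fail to reject H0.

R = 8, z = -0.2588, p = 0.795809, fail to reject H0.


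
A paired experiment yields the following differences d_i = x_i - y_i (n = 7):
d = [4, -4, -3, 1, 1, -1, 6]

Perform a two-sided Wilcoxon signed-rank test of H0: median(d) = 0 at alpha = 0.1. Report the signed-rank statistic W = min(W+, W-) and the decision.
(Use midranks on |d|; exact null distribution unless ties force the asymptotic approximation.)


Step 1: Drop any zero differences (none here) and take |d_i|.
|d| = [4, 4, 3, 1, 1, 1, 6]
Step 2: Midrank |d_i| (ties get averaged ranks).
ranks: |4|->5.5, |4|->5.5, |3|->4, |1|->2, |1|->2, |1|->2, |6|->7
Step 3: Attach original signs; sum ranks with positive sign and with negative sign.
W+ = 5.5 + 2 + 2 + 7 = 16.5
W- = 5.5 + 4 + 2 = 11.5
(Check: W+ + W- = 28 should equal n(n+1)/2 = 28.)
Step 4: Test statistic W = min(W+, W-) = 11.5.
Step 5: Ties in |d|, so use the tie-corrected normal approximation.
        E[W] = n(n+1)/4 = 7*8/4 = 14.
        Tie groups: |d|=1 (t=3), |d|=4 (t=2); sum(t^3 - t) = 30.
        Var[W] = n(n+1)(2n+1)/24 - sum(t^3-t)/48 = 840/24 - 30/48 = 34.375.
        z = (W - E[W]) / sqrt(Var[W]) = (11.5 - 14) / 5.8630 = -0.4264.
        Two-sided p = 2*Phi(z) = 0.669815.
Step 6: alpha = 0.1. fail to reject H0.

W+ = 16.5, W- = 11.5, W = min = 11.5, p = 0.669815, fail to reject H0.


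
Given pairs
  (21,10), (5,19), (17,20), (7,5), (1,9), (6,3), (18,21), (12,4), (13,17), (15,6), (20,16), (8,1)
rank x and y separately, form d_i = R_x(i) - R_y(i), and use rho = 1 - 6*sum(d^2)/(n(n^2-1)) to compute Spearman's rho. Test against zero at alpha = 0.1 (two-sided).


Step 1: Rank x and y separately (midranks; no ties here).
rank(x): 21->12, 5->2, 17->9, 7->4, 1->1, 6->3, 18->10, 12->6, 13->7, 15->8, 20->11, 8->5
rank(y): 10->7, 19->10, 20->11, 5->4, 9->6, 3->2, 21->12, 4->3, 17->9, 6->5, 16->8, 1->1
Step 2: d_i = R_x(i) - R_y(i); compute d_i^2.
  (12-7)^2=25, (2-10)^2=64, (9-11)^2=4, (4-4)^2=0, (1-6)^2=25, (3-2)^2=1, (10-12)^2=4, (6-3)^2=9, (7-9)^2=4, (8-5)^2=9, (11-8)^2=9, (5-1)^2=16
sum(d^2) = 170.
Step 3: rho = 1 - 6*170 / (12*(12^2 - 1)) = 1 - 1020/1716 = 0.405594.
Step 4: Under H0, t = rho * sqrt((n-2)/(1-rho^2)) = 1.4032 ~ t(10).
Step 5: Two-sided p-value from the t-distribution with 10 df = 0.190836.
Step 6: alpha = 0.1. fail to reject H0.

rho = 0.4056, p = 0.190836, fail to reject H0 at alpha = 0.1.


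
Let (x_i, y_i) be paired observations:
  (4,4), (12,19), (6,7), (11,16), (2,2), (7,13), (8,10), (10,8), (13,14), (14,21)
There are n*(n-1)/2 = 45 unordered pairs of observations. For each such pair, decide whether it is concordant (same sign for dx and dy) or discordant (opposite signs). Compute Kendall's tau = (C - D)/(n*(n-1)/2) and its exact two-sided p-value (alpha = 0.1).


Step 1: Enumerate the 45 unordered pairs (i,j) with i<j and classify each by sign(x_j-x_i) * sign(y_j-y_i).
  (1,2):dx=+8,dy=+15->C; (1,3):dx=+2,dy=+3->C; (1,4):dx=+7,dy=+12->C; (1,5):dx=-2,dy=-2->C
  (1,6):dx=+3,dy=+9->C; (1,7):dx=+4,dy=+6->C; (1,8):dx=+6,dy=+4->C; (1,9):dx=+9,dy=+10->C
  (1,10):dx=+10,dy=+17->C; (2,3):dx=-6,dy=-12->C; (2,4):dx=-1,dy=-3->C; (2,5):dx=-10,dy=-17->C
  (2,6):dx=-5,dy=-6->C; (2,7):dx=-4,dy=-9->C; (2,8):dx=-2,dy=-11->C; (2,9):dx=+1,dy=-5->D
  (2,10):dx=+2,dy=+2->C; (3,4):dx=+5,dy=+9->C; (3,5):dx=-4,dy=-5->C; (3,6):dx=+1,dy=+6->C
  (3,7):dx=+2,dy=+3->C; (3,8):dx=+4,dy=+1->C; (3,9):dx=+7,dy=+7->C; (3,10):dx=+8,dy=+14->C
  (4,5):dx=-9,dy=-14->C; (4,6):dx=-4,dy=-3->C; (4,7):dx=-3,dy=-6->C; (4,8):dx=-1,dy=-8->C
  (4,9):dx=+2,dy=-2->D; (4,10):dx=+3,dy=+5->C; (5,6):dx=+5,dy=+11->C; (5,7):dx=+6,dy=+8->C
  (5,8):dx=+8,dy=+6->C; (5,9):dx=+11,dy=+12->C; (5,10):dx=+12,dy=+19->C; (6,7):dx=+1,dy=-3->D
  (6,8):dx=+3,dy=-5->D; (6,9):dx=+6,dy=+1->C; (6,10):dx=+7,dy=+8->C; (7,8):dx=+2,dy=-2->D
  (7,9):dx=+5,dy=+4->C; (7,10):dx=+6,dy=+11->C; (8,9):dx=+3,dy=+6->C; (8,10):dx=+4,dy=+13->C
  (9,10):dx=+1,dy=+7->C
Step 2: C = 40, D = 5, total pairs = 45.
Step 3: tau = (C - D)/(n(n-1)/2) = (40 - 5)/45 = 0.777778.
Step 4: Exact two-sided p-value (enumerate n! = 3628800 permutations of y under H0): p = 0.000946.
Step 5: alpha = 0.1. reject H0.

tau_b = 0.7778 (C=40, D=5), p = 0.000946, reject H0.


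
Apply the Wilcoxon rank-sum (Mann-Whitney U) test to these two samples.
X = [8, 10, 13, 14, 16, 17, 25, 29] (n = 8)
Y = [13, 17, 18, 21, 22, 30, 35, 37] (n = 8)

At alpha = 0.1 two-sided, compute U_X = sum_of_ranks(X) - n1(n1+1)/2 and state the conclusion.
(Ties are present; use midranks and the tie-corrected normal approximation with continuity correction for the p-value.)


Step 1: Combine and sort all 16 observations; assign midranks.
sorted (value, group): (8,X), (10,X), (13,X), (13,Y), (14,X), (16,X), (17,X), (17,Y), (18,Y), (21,Y), (22,Y), (25,X), (29,X), (30,Y), (35,Y), (37,Y)
ranks: 8->1, 10->2, 13->3.5, 13->3.5, 14->5, 16->6, 17->7.5, 17->7.5, 18->9, 21->10, 22->11, 25->12, 29->13, 30->14, 35->15, 37->16
Step 2: Rank sum for X: R1 = 1 + 2 + 3.5 + 5 + 6 + 7.5 + 12 + 13 = 50.
Step 3: U_X = R1 - n1(n1+1)/2 = 50 - 8*9/2 = 50 - 36 = 14.
       U_Y = n1*n2 - U_X = 64 - 14 = 50.
Step 4: Ties are present, so use the tie-corrected normal approximation (with continuity correction) for the p-value.
Step 5: p-value = 0.065684; compare to alpha = 0.1. reject H0.

U_X = 14, p = 0.065684, reject H0 at alpha = 0.1.


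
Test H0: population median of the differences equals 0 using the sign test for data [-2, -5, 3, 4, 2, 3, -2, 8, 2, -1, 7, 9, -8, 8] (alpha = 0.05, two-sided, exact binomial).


Step 1: Discard zero differences. Original n = 14; n_eff = number of nonzero differences = 14.
Nonzero differences (with sign): -2, -5, +3, +4, +2, +3, -2, +8, +2, -1, +7, +9, -8, +8
Step 2: Count signs: positive = 9, negative = 5.
Step 3: Under H0: P(positive) = 0.5, so the number of positives S ~ Bin(14, 0.5).
Step 4: Two-sided exact p-value = sum of Bin(14,0.5) probabilities at or below the observed probability = 0.423950.
Step 5: alpha = 0.05. fail to reject H0.

n_eff = 14, pos = 9, neg = 5, p = 0.423950, fail to reject H0.


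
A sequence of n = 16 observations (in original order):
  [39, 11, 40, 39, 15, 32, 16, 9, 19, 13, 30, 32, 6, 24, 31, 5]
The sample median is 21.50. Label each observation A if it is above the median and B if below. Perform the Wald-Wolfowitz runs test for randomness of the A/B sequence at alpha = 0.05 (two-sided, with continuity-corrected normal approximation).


Step 1: Compute median = 21.50; label A = above, B = below.
Labels in order: ABAABABBBBAABAAB  (n_A = 8, n_B = 8)
Step 2: Count runs R = 10.
Step 3: Under H0 (random ordering), E[R] = 2*n_A*n_B/(n_A+n_B) + 1 = 2*8*8/16 + 1 = 9.0000.
        Var[R] = 2*n_A*n_B*(2*n_A*n_B - n_A - n_B) / ((n_A+n_B)^2 * (n_A+n_B-1)) = 14336/3840 = 3.7333.
        SD[R] = 1.9322.
Step 4: Continuity-corrected z = (R - 0.5 - E[R]) / SD[R] = (10 - 0.5 - 9.0000) / 1.9322 = 0.2588.
Step 5: Two-sided p-value via normal approximation = 2*(1 - Phi(|z|)) = 0.795809.
Step 6: alpha = 0.05. fail to reject H0.

R = 10, z = 0.2588, p = 0.795809, fail to reject H0.


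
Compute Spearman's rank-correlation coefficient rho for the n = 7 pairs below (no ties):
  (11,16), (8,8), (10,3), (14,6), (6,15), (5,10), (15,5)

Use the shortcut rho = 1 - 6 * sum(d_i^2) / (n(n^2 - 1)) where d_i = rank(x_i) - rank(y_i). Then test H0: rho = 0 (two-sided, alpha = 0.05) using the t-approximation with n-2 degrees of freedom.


Step 1: Rank x and y separately (midranks; no ties here).
rank(x): 11->5, 8->3, 10->4, 14->6, 6->2, 5->1, 15->7
rank(y): 16->7, 8->4, 3->1, 6->3, 15->6, 10->5, 5->2
Step 2: d_i = R_x(i) - R_y(i); compute d_i^2.
  (5-7)^2=4, (3-4)^2=1, (4-1)^2=9, (6-3)^2=9, (2-6)^2=16, (1-5)^2=16, (7-2)^2=25
sum(d^2) = 80.
Step 3: rho = 1 - 6*80 / (7*(7^2 - 1)) = 1 - 480/336 = -0.428571.
Step 4: Under H0, t = rho * sqrt((n-2)/(1-rho^2)) = -1.0607 ~ t(5).
Step 5: Two-sided p-value from the t-distribution with 5 df = 0.337368.
Step 6: alpha = 0.05. fail to reject H0.

rho = -0.4286, p = 0.337368, fail to reject H0 at alpha = 0.05.


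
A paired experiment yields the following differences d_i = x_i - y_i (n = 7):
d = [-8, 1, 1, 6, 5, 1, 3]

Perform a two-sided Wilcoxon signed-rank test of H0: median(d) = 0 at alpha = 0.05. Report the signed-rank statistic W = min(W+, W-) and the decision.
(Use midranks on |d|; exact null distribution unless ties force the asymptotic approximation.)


Step 1: Drop any zero differences (none here) and take |d_i|.
|d| = [8, 1, 1, 6, 5, 1, 3]
Step 2: Midrank |d_i| (ties get averaged ranks).
ranks: |8|->7, |1|->2, |1|->2, |6|->6, |5|->5, |1|->2, |3|->4
Step 3: Attach original signs; sum ranks with positive sign and with negative sign.
W+ = 2 + 2 + 6 + 5 + 2 + 4 = 21
W- = 7 = 7
(Check: W+ + W- = 28 should equal n(n+1)/2 = 28.)
Step 4: Test statistic W = min(W+, W-) = 7.
Step 5: Ties in |d|, so use the tie-corrected normal approximation.
        E[W] = n(n+1)/4 = 7*8/4 = 14.
        Tie groups: |d|=1 (t=3); sum(t^3 - t) = 24.
        Var[W] = n(n+1)(2n+1)/24 - sum(t^3-t)/48 = 840/24 - 24/48 = 34.5.
        z = (W - E[W]) / sqrt(Var[W]) = (7 - 14) / 5.8737 = -1.1918.
        Two-sided p = 2*Phi(z) = 0.233356.
Step 6: alpha = 0.05. fail to reject H0.

W+ = 21, W- = 7, W = min = 7, p = 0.233356, fail to reject H0.


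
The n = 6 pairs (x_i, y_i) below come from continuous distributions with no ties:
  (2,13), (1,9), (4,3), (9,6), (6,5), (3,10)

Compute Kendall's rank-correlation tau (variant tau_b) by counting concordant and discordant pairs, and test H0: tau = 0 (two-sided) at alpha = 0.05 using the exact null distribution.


Step 1: Enumerate the 15 unordered pairs (i,j) with i<j and classify each by sign(x_j-x_i) * sign(y_j-y_i).
  (1,2):dx=-1,dy=-4->C; (1,3):dx=+2,dy=-10->D; (1,4):dx=+7,dy=-7->D; (1,5):dx=+4,dy=-8->D
  (1,6):dx=+1,dy=-3->D; (2,3):dx=+3,dy=-6->D; (2,4):dx=+8,dy=-3->D; (2,5):dx=+5,dy=-4->D
  (2,6):dx=+2,dy=+1->C; (3,4):dx=+5,dy=+3->C; (3,5):dx=+2,dy=+2->C; (3,6):dx=-1,dy=+7->D
  (4,5):dx=-3,dy=-1->C; (4,6):dx=-6,dy=+4->D; (5,6):dx=-3,dy=+5->D
Step 2: C = 5, D = 10, total pairs = 15.
Step 3: tau = (C - D)/(n(n-1)/2) = (5 - 10)/15 = -0.333333.
Step 4: Exact two-sided p-value (enumerate n! = 720 permutations of y under H0): p = 0.469444.
Step 5: alpha = 0.05. fail to reject H0.

tau_b = -0.3333 (C=5, D=10), p = 0.469444, fail to reject H0.


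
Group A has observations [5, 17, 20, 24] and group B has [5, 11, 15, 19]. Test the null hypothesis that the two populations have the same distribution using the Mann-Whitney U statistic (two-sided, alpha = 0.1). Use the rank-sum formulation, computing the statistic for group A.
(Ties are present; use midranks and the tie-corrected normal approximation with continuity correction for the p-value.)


Step 1: Combine and sort all 8 observations; assign midranks.
sorted (value, group): (5,X), (5,Y), (11,Y), (15,Y), (17,X), (19,Y), (20,X), (24,X)
ranks: 5->1.5, 5->1.5, 11->3, 15->4, 17->5, 19->6, 20->7, 24->8
Step 2: Rank sum for X: R1 = 1.5 + 5 + 7 + 8 = 21.5.
Step 3: U_X = R1 - n1(n1+1)/2 = 21.5 - 4*5/2 = 21.5 - 10 = 11.5.
       U_Y = n1*n2 - U_X = 16 - 11.5 = 4.5.
Step 4: Ties are present, so use the tie-corrected normal approximation (with continuity correction) for the p-value.
Step 5: p-value = 0.383630; compare to alpha = 0.1. fail to reject H0.

U_X = 11.5, p = 0.383630, fail to reject H0 at alpha = 0.1.


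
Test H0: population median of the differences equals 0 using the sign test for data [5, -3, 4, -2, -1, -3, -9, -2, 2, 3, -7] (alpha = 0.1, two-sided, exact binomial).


Step 1: Discard zero differences. Original n = 11; n_eff = number of nonzero differences = 11.
Nonzero differences (with sign): +5, -3, +4, -2, -1, -3, -9, -2, +2, +3, -7
Step 2: Count signs: positive = 4, negative = 7.
Step 3: Under H0: P(positive) = 0.5, so the number of positives S ~ Bin(11, 0.5).
Step 4: Two-sided exact p-value = sum of Bin(11,0.5) probabilities at or below the observed probability = 0.548828.
Step 5: alpha = 0.1. fail to reject H0.

n_eff = 11, pos = 4, neg = 7, p = 0.548828, fail to reject H0.


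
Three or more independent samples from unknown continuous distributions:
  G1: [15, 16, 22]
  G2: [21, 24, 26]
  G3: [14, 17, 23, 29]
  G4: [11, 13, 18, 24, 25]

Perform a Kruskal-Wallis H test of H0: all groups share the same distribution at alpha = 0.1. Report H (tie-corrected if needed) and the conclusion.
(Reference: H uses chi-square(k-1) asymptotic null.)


Step 1: Combine all N = 15 observations and assign midranks.
sorted (value, group, rank): (11,G4,1), (13,G4,2), (14,G3,3), (15,G1,4), (16,G1,5), (17,G3,6), (18,G4,7), (21,G2,8), (22,G1,9), (23,G3,10), (24,G2,11.5), (24,G4,11.5), (25,G4,13), (26,G2,14), (29,G3,15)
Step 2: Sum ranks within each group.
R_1 = 18 (n_1 = 3)
R_2 = 33.5 (n_2 = 3)
R_3 = 34 (n_3 = 4)
R_4 = 34.5 (n_4 = 5)
Step 3: H = 12/(N(N+1)) * sum(R_i^2/n_i) - 3(N+1)
     = 12/(15*16) * (18^2/3 + 33.5^2/3 + 34^2/4 + 34.5^2/5) - 3*16
     = 0.050000 * 1009.13 - 48
     = 2.456667.
Step 4: Ties present; correction factor C = 1 - 6/(15^3 - 15) = 0.998214. Corrected H = 2.456667 / 0.998214 = 2.461061.
Step 5: Under H0, H ~ chi^2(3); p-value = 0.482369.
Step 6: alpha = 0.1. fail to reject H0.

H = 2.4611, df = 3, p = 0.482369, fail to reject H0.


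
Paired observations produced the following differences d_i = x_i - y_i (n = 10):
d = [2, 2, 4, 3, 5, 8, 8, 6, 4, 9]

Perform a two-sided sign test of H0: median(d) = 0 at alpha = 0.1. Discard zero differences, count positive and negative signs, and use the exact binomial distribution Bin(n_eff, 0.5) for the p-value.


Step 1: Discard zero differences. Original n = 10; n_eff = number of nonzero differences = 10.
Nonzero differences (with sign): +2, +2, +4, +3, +5, +8, +8, +6, +4, +9
Step 2: Count signs: positive = 10, negative = 0.
Step 3: Under H0: P(positive) = 0.5, so the number of positives S ~ Bin(10, 0.5).
Step 4: Two-sided exact p-value = sum of Bin(10,0.5) probabilities at or below the observed probability = 0.001953.
Step 5: alpha = 0.1. reject H0.

n_eff = 10, pos = 10, neg = 0, p = 0.001953, reject H0.


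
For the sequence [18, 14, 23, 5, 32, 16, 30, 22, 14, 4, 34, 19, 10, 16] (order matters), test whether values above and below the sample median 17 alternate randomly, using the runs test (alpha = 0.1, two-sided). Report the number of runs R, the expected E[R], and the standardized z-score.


Step 1: Compute median = 17; label A = above, B = below.
Labels in order: ABABABAABBAABB  (n_A = 7, n_B = 7)
Step 2: Count runs R = 10.
Step 3: Under H0 (random ordering), E[R] = 2*n_A*n_B/(n_A+n_B) + 1 = 2*7*7/14 + 1 = 8.0000.
        Var[R] = 2*n_A*n_B*(2*n_A*n_B - n_A - n_B) / ((n_A+n_B)^2 * (n_A+n_B-1)) = 8232/2548 = 3.2308.
        SD[R] = 1.7974.
Step 4: Continuity-corrected z = (R - 0.5 - E[R]) / SD[R] = (10 - 0.5 - 8.0000) / 1.7974 = 0.8345.
Step 5: Two-sided p-value via normal approximation = 2*(1 - Phi(|z|)) = 0.403986.
Step 6: alpha = 0.1. fail to reject H0.

R = 10, z = 0.8345, p = 0.403986, fail to reject H0.


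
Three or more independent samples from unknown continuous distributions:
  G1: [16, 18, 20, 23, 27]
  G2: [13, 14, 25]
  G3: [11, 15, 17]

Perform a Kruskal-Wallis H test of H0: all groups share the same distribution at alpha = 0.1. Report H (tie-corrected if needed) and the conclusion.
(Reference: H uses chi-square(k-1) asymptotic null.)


Step 1: Combine all N = 11 observations and assign midranks.
sorted (value, group, rank): (11,G3,1), (13,G2,2), (14,G2,3), (15,G3,4), (16,G1,5), (17,G3,6), (18,G1,7), (20,G1,8), (23,G1,9), (25,G2,10), (27,G1,11)
Step 2: Sum ranks within each group.
R_1 = 40 (n_1 = 5)
R_2 = 15 (n_2 = 3)
R_3 = 11 (n_3 = 3)
Step 3: H = 12/(N(N+1)) * sum(R_i^2/n_i) - 3(N+1)
     = 12/(11*12) * (40^2/5 + 15^2/3 + 11^2/3) - 3*12
     = 0.090909 * 435.333 - 36
     = 3.575758.
Step 4: No ties, so H is used without correction.
Step 5: Under H0, H ~ chi^2(2); p-value = 0.167315.
Step 6: alpha = 0.1. fail to reject H0.

H = 3.5758, df = 2, p = 0.167315, fail to reject H0.


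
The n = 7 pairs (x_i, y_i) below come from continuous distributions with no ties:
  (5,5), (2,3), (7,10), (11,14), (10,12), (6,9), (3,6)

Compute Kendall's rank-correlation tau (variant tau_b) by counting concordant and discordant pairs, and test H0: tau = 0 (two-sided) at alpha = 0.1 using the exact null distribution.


Step 1: Enumerate the 21 unordered pairs (i,j) with i<j and classify each by sign(x_j-x_i) * sign(y_j-y_i).
  (1,2):dx=-3,dy=-2->C; (1,3):dx=+2,dy=+5->C; (1,4):dx=+6,dy=+9->C; (1,5):dx=+5,dy=+7->C
  (1,6):dx=+1,dy=+4->C; (1,7):dx=-2,dy=+1->D; (2,3):dx=+5,dy=+7->C; (2,4):dx=+9,dy=+11->C
  (2,5):dx=+8,dy=+9->C; (2,6):dx=+4,dy=+6->C; (2,7):dx=+1,dy=+3->C; (3,4):dx=+4,dy=+4->C
  (3,5):dx=+3,dy=+2->C; (3,6):dx=-1,dy=-1->C; (3,7):dx=-4,dy=-4->C; (4,5):dx=-1,dy=-2->C
  (4,6):dx=-5,dy=-5->C; (4,7):dx=-8,dy=-8->C; (5,6):dx=-4,dy=-3->C; (5,7):dx=-7,dy=-6->C
  (6,7):dx=-3,dy=-3->C
Step 2: C = 20, D = 1, total pairs = 21.
Step 3: tau = (C - D)/(n(n-1)/2) = (20 - 1)/21 = 0.904762.
Step 4: Exact two-sided p-value (enumerate n! = 5040 permutations of y under H0): p = 0.002778.
Step 5: alpha = 0.1. reject H0.

tau_b = 0.9048 (C=20, D=1), p = 0.002778, reject H0.


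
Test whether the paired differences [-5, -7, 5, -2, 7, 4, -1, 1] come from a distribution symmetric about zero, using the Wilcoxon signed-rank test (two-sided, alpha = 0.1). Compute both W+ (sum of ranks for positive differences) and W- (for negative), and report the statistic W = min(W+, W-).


Step 1: Drop any zero differences (none here) and take |d_i|.
|d| = [5, 7, 5, 2, 7, 4, 1, 1]
Step 2: Midrank |d_i| (ties get averaged ranks).
ranks: |5|->5.5, |7|->7.5, |5|->5.5, |2|->3, |7|->7.5, |4|->4, |1|->1.5, |1|->1.5
Step 3: Attach original signs; sum ranks with positive sign and with negative sign.
W+ = 5.5 + 7.5 + 4 + 1.5 = 18.5
W- = 5.5 + 7.5 + 3 + 1.5 = 17.5
(Check: W+ + W- = 36 should equal n(n+1)/2 = 36.)
Step 4: Test statistic W = min(W+, W-) = 17.5.
Step 5: Ties in |d|, so use the tie-corrected normal approximation.
        E[W] = n(n+1)/4 = 8*9/4 = 18.
        Tie groups: |d|=1 (t=2), |d|=5 (t=2), |d|=7 (t=2); sum(t^3 - t) = 18.
        Var[W] = n(n+1)(2n+1)/24 - sum(t^3-t)/48 = 1224/24 - 18/48 = 50.625.
        z = (W - E[W]) / sqrt(Var[W]) = (17.5 - 18) / 7.1151 = -0.0703.
        Two-sided p = 2*Phi(z) = 0.943977.
Step 6: alpha = 0.1. fail to reject H0.

W+ = 18.5, W- = 17.5, W = min = 17.5, p = 0.943977, fail to reject H0.


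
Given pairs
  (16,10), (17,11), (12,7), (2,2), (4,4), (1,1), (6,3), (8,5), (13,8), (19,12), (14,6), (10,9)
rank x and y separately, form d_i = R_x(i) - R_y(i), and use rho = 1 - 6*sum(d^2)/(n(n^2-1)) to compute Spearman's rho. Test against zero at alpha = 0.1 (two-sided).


Step 1: Rank x and y separately (midranks; no ties here).
rank(x): 16->10, 17->11, 12->7, 2->2, 4->3, 1->1, 6->4, 8->5, 13->8, 19->12, 14->9, 10->6
rank(y): 10->10, 11->11, 7->7, 2->2, 4->4, 1->1, 3->3, 5->5, 8->8, 12->12, 6->6, 9->9
Step 2: d_i = R_x(i) - R_y(i); compute d_i^2.
  (10-10)^2=0, (11-11)^2=0, (7-7)^2=0, (2-2)^2=0, (3-4)^2=1, (1-1)^2=0, (4-3)^2=1, (5-5)^2=0, (8-8)^2=0, (12-12)^2=0, (9-6)^2=9, (6-9)^2=9
sum(d^2) = 20.
Step 3: rho = 1 - 6*20 / (12*(12^2 - 1)) = 1 - 120/1716 = 0.930070.
Step 4: Under H0, t = rho * sqrt((n-2)/(1-rho^2)) = 8.0057 ~ t(10).
Step 5: Two-sided p-value from the t-distribution with 10 df = 0.000012.
Step 6: alpha = 0.1. reject H0.

rho = 0.9301, p = 0.000012, reject H0 at alpha = 0.1.


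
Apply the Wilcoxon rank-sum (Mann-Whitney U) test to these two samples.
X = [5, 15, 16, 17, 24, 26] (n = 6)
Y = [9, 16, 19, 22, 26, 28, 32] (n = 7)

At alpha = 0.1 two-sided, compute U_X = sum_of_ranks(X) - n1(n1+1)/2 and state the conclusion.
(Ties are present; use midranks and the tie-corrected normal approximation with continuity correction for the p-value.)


Step 1: Combine and sort all 13 observations; assign midranks.
sorted (value, group): (5,X), (9,Y), (15,X), (16,X), (16,Y), (17,X), (19,Y), (22,Y), (24,X), (26,X), (26,Y), (28,Y), (32,Y)
ranks: 5->1, 9->2, 15->3, 16->4.5, 16->4.5, 17->6, 19->7, 22->8, 24->9, 26->10.5, 26->10.5, 28->12, 32->13
Step 2: Rank sum for X: R1 = 1 + 3 + 4.5 + 6 + 9 + 10.5 = 34.
Step 3: U_X = R1 - n1(n1+1)/2 = 34 - 6*7/2 = 34 - 21 = 13.
       U_Y = n1*n2 - U_X = 42 - 13 = 29.
Step 4: Ties are present, so use the tie-corrected normal approximation (with continuity correction) for the p-value.
Step 5: p-value = 0.282651; compare to alpha = 0.1. fail to reject H0.

U_X = 13, p = 0.282651, fail to reject H0 at alpha = 0.1.


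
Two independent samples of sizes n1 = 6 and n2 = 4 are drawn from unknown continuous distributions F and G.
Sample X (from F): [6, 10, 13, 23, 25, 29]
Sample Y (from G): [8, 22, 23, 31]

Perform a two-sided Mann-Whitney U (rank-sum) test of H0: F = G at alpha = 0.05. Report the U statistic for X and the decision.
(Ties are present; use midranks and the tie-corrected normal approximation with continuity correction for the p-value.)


Step 1: Combine and sort all 10 observations; assign midranks.
sorted (value, group): (6,X), (8,Y), (10,X), (13,X), (22,Y), (23,X), (23,Y), (25,X), (29,X), (31,Y)
ranks: 6->1, 8->2, 10->3, 13->4, 22->5, 23->6.5, 23->6.5, 25->8, 29->9, 31->10
Step 2: Rank sum for X: R1 = 1 + 3 + 4 + 6.5 + 8 + 9 = 31.5.
Step 3: U_X = R1 - n1(n1+1)/2 = 31.5 - 6*7/2 = 31.5 - 21 = 10.5.
       U_Y = n1*n2 - U_X = 24 - 10.5 = 13.5.
Step 4: Ties are present, so use the tie-corrected normal approximation (with continuity correction) for the p-value.
Step 5: p-value = 0.830664; compare to alpha = 0.05. fail to reject H0.

U_X = 10.5, p = 0.830664, fail to reject H0 at alpha = 0.05.


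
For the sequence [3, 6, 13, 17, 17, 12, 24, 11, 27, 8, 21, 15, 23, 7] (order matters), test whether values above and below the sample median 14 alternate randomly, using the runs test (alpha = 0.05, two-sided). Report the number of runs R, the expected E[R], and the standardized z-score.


Step 1: Compute median = 14; label A = above, B = below.
Labels in order: BBBAABABABAAAB  (n_A = 7, n_B = 7)
Step 2: Count runs R = 9.
Step 3: Under H0 (random ordering), E[R] = 2*n_A*n_B/(n_A+n_B) + 1 = 2*7*7/14 + 1 = 8.0000.
        Var[R] = 2*n_A*n_B*(2*n_A*n_B - n_A - n_B) / ((n_A+n_B)^2 * (n_A+n_B-1)) = 8232/2548 = 3.2308.
        SD[R] = 1.7974.
Step 4: Continuity-corrected z = (R - 0.5 - E[R]) / SD[R] = (9 - 0.5 - 8.0000) / 1.7974 = 0.2782.
Step 5: Two-sided p-value via normal approximation = 2*(1 - Phi(|z|)) = 0.780879.
Step 6: alpha = 0.05. fail to reject H0.

R = 9, z = 0.2782, p = 0.780879, fail to reject H0.


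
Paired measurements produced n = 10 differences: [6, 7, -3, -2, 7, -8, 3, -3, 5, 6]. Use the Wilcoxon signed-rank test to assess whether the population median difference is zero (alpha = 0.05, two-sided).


Step 1: Drop any zero differences (none here) and take |d_i|.
|d| = [6, 7, 3, 2, 7, 8, 3, 3, 5, 6]
Step 2: Midrank |d_i| (ties get averaged ranks).
ranks: |6|->6.5, |7|->8.5, |3|->3, |2|->1, |7|->8.5, |8|->10, |3|->3, |3|->3, |5|->5, |6|->6.5
Step 3: Attach original signs; sum ranks with positive sign and with negative sign.
W+ = 6.5 + 8.5 + 8.5 + 3 + 5 + 6.5 = 38
W- = 3 + 1 + 10 + 3 = 17
(Check: W+ + W- = 55 should equal n(n+1)/2 = 55.)
Step 4: Test statistic W = min(W+, W-) = 17.
Step 5: Ties in |d|, so use the tie-corrected normal approximation.
        E[W] = n(n+1)/4 = 10*11/4 = 27.5.
        Tie groups: |d|=3 (t=3), |d|=6 (t=2), |d|=7 (t=2); sum(t^3 - t) = 36.
        Var[W] = n(n+1)(2n+1)/24 - sum(t^3-t)/48 = 2310/24 - 36/48 = 95.5.
        z = (W - E[W]) / sqrt(Var[W]) = (17 - 27.5) / 9.7724 = -1.0745.
        Two-sided p = 2*Phi(z) = 0.282619.
Step 6: alpha = 0.05. fail to reject H0.

W+ = 38, W- = 17, W = min = 17, p = 0.282619, fail to reject H0.


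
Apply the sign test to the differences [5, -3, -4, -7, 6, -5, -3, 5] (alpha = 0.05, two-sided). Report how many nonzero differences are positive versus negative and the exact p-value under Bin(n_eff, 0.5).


Step 1: Discard zero differences. Original n = 8; n_eff = number of nonzero differences = 8.
Nonzero differences (with sign): +5, -3, -4, -7, +6, -5, -3, +5
Step 2: Count signs: positive = 3, negative = 5.
Step 3: Under H0: P(positive) = 0.5, so the number of positives S ~ Bin(8, 0.5).
Step 4: Two-sided exact p-value = sum of Bin(8,0.5) probabilities at or below the observed probability = 0.726562.
Step 5: alpha = 0.05. fail to reject H0.

n_eff = 8, pos = 3, neg = 5, p = 0.726562, fail to reject H0.


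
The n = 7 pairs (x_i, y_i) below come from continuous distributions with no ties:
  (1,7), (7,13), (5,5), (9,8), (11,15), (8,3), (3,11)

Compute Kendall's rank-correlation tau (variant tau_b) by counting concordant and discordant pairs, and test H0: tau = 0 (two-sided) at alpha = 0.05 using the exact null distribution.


Step 1: Enumerate the 21 unordered pairs (i,j) with i<j and classify each by sign(x_j-x_i) * sign(y_j-y_i).
  (1,2):dx=+6,dy=+6->C; (1,3):dx=+4,dy=-2->D; (1,4):dx=+8,dy=+1->C; (1,5):dx=+10,dy=+8->C
  (1,6):dx=+7,dy=-4->D; (1,7):dx=+2,dy=+4->C; (2,3):dx=-2,dy=-8->C; (2,4):dx=+2,dy=-5->D
  (2,5):dx=+4,dy=+2->C; (2,6):dx=+1,dy=-10->D; (2,7):dx=-4,dy=-2->C; (3,4):dx=+4,dy=+3->C
  (3,5):dx=+6,dy=+10->C; (3,6):dx=+3,dy=-2->D; (3,7):dx=-2,dy=+6->D; (4,5):dx=+2,dy=+7->C
  (4,6):dx=-1,dy=-5->C; (4,7):dx=-6,dy=+3->D; (5,6):dx=-3,dy=-12->C; (5,7):dx=-8,dy=-4->C
  (6,7):dx=-5,dy=+8->D
Step 2: C = 13, D = 8, total pairs = 21.
Step 3: tau = (C - D)/(n(n-1)/2) = (13 - 8)/21 = 0.238095.
Step 4: Exact two-sided p-value (enumerate n! = 5040 permutations of y under H0): p = 0.561905.
Step 5: alpha = 0.05. fail to reject H0.

tau_b = 0.2381 (C=13, D=8), p = 0.561905, fail to reject H0.


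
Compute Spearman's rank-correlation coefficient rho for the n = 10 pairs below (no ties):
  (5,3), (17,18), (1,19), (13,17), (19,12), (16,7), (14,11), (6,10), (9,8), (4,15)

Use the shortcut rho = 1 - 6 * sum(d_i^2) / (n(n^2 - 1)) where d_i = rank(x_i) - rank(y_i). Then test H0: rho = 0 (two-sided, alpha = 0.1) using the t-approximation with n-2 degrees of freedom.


Step 1: Rank x and y separately (midranks; no ties here).
rank(x): 5->3, 17->9, 1->1, 13->6, 19->10, 16->8, 14->7, 6->4, 9->5, 4->2
rank(y): 3->1, 18->9, 19->10, 17->8, 12->6, 7->2, 11->5, 10->4, 8->3, 15->7
Step 2: d_i = R_x(i) - R_y(i); compute d_i^2.
  (3-1)^2=4, (9-9)^2=0, (1-10)^2=81, (6-8)^2=4, (10-6)^2=16, (8-2)^2=36, (7-5)^2=4, (4-4)^2=0, (5-3)^2=4, (2-7)^2=25
sum(d^2) = 174.
Step 3: rho = 1 - 6*174 / (10*(10^2 - 1)) = 1 - 1044/990 = -0.054545.
Step 4: Under H0, t = rho * sqrt((n-2)/(1-rho^2)) = -0.1545 ~ t(8).
Step 5: Two-sided p-value from the t-distribution with 8 df = 0.881036.
Step 6: alpha = 0.1. fail to reject H0.

rho = -0.0545, p = 0.881036, fail to reject H0 at alpha = 0.1.


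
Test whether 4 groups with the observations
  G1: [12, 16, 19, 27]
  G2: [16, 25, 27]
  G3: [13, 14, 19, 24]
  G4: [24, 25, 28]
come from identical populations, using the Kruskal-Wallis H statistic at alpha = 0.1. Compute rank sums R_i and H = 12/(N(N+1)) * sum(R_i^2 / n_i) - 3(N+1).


Step 1: Combine all N = 14 observations and assign midranks.
sorted (value, group, rank): (12,G1,1), (13,G3,2), (14,G3,3), (16,G1,4.5), (16,G2,4.5), (19,G1,6.5), (19,G3,6.5), (24,G3,8.5), (24,G4,8.5), (25,G2,10.5), (25,G4,10.5), (27,G1,12.5), (27,G2,12.5), (28,G4,14)
Step 2: Sum ranks within each group.
R_1 = 24.5 (n_1 = 4)
R_2 = 27.5 (n_2 = 3)
R_3 = 20 (n_3 = 4)
R_4 = 33 (n_4 = 3)
Step 3: H = 12/(N(N+1)) * sum(R_i^2/n_i) - 3(N+1)
     = 12/(14*15) * (24.5^2/4 + 27.5^2/3 + 20^2/4 + 33^2/3) - 3*15
     = 0.057143 * 865.146 - 45
     = 4.436905.
Step 4: Ties present; correction factor C = 1 - 30/(14^3 - 14) = 0.989011. Corrected H = 4.436905 / 0.989011 = 4.486204.
Step 5: Under H0, H ~ chi^2(3); p-value = 0.213524.
Step 6: alpha = 0.1. fail to reject H0.

H = 4.4862, df = 3, p = 0.213524, fail to reject H0.


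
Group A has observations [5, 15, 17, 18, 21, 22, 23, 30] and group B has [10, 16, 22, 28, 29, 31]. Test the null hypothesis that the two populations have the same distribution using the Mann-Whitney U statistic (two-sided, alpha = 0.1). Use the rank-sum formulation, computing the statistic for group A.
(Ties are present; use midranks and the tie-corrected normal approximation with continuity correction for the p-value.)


Step 1: Combine and sort all 14 observations; assign midranks.
sorted (value, group): (5,X), (10,Y), (15,X), (16,Y), (17,X), (18,X), (21,X), (22,X), (22,Y), (23,X), (28,Y), (29,Y), (30,X), (31,Y)
ranks: 5->1, 10->2, 15->3, 16->4, 17->5, 18->6, 21->7, 22->8.5, 22->8.5, 23->10, 28->11, 29->12, 30->13, 31->14
Step 2: Rank sum for X: R1 = 1 + 3 + 5 + 6 + 7 + 8.5 + 10 + 13 = 53.5.
Step 3: U_X = R1 - n1(n1+1)/2 = 53.5 - 8*9/2 = 53.5 - 36 = 17.5.
       U_Y = n1*n2 - U_X = 48 - 17.5 = 30.5.
Step 4: Ties are present, so use the tie-corrected normal approximation (with continuity correction) for the p-value.
Step 5: p-value = 0.438074; compare to alpha = 0.1. fail to reject H0.

U_X = 17.5, p = 0.438074, fail to reject H0 at alpha = 0.1.


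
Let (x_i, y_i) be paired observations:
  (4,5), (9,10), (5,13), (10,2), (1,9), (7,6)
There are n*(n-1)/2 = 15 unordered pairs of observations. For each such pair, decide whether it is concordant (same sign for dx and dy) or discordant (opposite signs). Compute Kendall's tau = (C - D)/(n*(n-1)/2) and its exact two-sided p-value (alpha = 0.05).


Step 1: Enumerate the 15 unordered pairs (i,j) with i<j and classify each by sign(x_j-x_i) * sign(y_j-y_i).
  (1,2):dx=+5,dy=+5->C; (1,3):dx=+1,dy=+8->C; (1,4):dx=+6,dy=-3->D; (1,5):dx=-3,dy=+4->D
  (1,6):dx=+3,dy=+1->C; (2,3):dx=-4,dy=+3->D; (2,4):dx=+1,dy=-8->D; (2,5):dx=-8,dy=-1->C
  (2,6):dx=-2,dy=-4->C; (3,4):dx=+5,dy=-11->D; (3,5):dx=-4,dy=-4->C; (3,6):dx=+2,dy=-7->D
  (4,5):dx=-9,dy=+7->D; (4,6):dx=-3,dy=+4->D; (5,6):dx=+6,dy=-3->D
Step 2: C = 6, D = 9, total pairs = 15.
Step 3: tau = (C - D)/(n(n-1)/2) = (6 - 9)/15 = -0.200000.
Step 4: Exact two-sided p-value (enumerate n! = 720 permutations of y under H0): p = 0.719444.
Step 5: alpha = 0.05. fail to reject H0.

tau_b = -0.2000 (C=6, D=9), p = 0.719444, fail to reject H0.


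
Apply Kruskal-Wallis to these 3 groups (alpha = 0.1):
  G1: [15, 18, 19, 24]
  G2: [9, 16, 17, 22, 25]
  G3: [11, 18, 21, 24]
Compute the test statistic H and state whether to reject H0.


Step 1: Combine all N = 13 observations and assign midranks.
sorted (value, group, rank): (9,G2,1), (11,G3,2), (15,G1,3), (16,G2,4), (17,G2,5), (18,G1,6.5), (18,G3,6.5), (19,G1,8), (21,G3,9), (22,G2,10), (24,G1,11.5), (24,G3,11.5), (25,G2,13)
Step 2: Sum ranks within each group.
R_1 = 29 (n_1 = 4)
R_2 = 33 (n_2 = 5)
R_3 = 29 (n_3 = 4)
Step 3: H = 12/(N(N+1)) * sum(R_i^2/n_i) - 3(N+1)
     = 12/(13*14) * (29^2/4 + 33^2/5 + 29^2/4) - 3*14
     = 0.065934 * 638.3 - 42
     = 0.085714.
Step 4: Ties present; correction factor C = 1 - 12/(13^3 - 13) = 0.994505. Corrected H = 0.085714 / 0.994505 = 0.086188.
Step 5: Under H0, H ~ chi^2(2); p-value = 0.957821.
Step 6: alpha = 0.1. fail to reject H0.

H = 0.0862, df = 2, p = 0.957821, fail to reject H0.


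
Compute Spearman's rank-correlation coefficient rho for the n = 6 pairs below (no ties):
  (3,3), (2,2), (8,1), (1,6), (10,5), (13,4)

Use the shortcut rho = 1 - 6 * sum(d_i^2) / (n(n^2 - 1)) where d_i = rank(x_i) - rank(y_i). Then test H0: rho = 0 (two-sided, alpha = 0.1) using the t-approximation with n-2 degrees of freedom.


Step 1: Rank x and y separately (midranks; no ties here).
rank(x): 3->3, 2->2, 8->4, 1->1, 10->5, 13->6
rank(y): 3->3, 2->2, 1->1, 6->6, 5->5, 4->4
Step 2: d_i = R_x(i) - R_y(i); compute d_i^2.
  (3-3)^2=0, (2-2)^2=0, (4-1)^2=9, (1-6)^2=25, (5-5)^2=0, (6-4)^2=4
sum(d^2) = 38.
Step 3: rho = 1 - 6*38 / (6*(6^2 - 1)) = 1 - 228/210 = -0.085714.
Step 4: Under H0, t = rho * sqrt((n-2)/(1-rho^2)) = -0.1721 ~ t(4).
Step 5: Two-sided p-value from the t-distribution with 4 df = 0.871743.
Step 6: alpha = 0.1. fail to reject H0.

rho = -0.0857, p = 0.871743, fail to reject H0 at alpha = 0.1.


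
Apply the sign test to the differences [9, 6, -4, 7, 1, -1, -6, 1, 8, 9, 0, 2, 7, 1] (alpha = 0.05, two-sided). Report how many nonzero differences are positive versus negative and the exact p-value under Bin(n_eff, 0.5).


Step 1: Discard zero differences. Original n = 14; n_eff = number of nonzero differences = 13.
Nonzero differences (with sign): +9, +6, -4, +7, +1, -1, -6, +1, +8, +9, +2, +7, +1
Step 2: Count signs: positive = 10, negative = 3.
Step 3: Under H0: P(positive) = 0.5, so the number of positives S ~ Bin(13, 0.5).
Step 4: Two-sided exact p-value = sum of Bin(13,0.5) probabilities at or below the observed probability = 0.092285.
Step 5: alpha = 0.05. fail to reject H0.

n_eff = 13, pos = 10, neg = 3, p = 0.092285, fail to reject H0.


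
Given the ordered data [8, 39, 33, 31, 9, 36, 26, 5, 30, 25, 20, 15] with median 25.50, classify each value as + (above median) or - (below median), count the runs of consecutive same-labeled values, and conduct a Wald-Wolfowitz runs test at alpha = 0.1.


Step 1: Compute median = 25.50; label A = above, B = below.
Labels in order: BAAABAABABBB  (n_A = 6, n_B = 6)
Step 2: Count runs R = 7.
Step 3: Under H0 (random ordering), E[R] = 2*n_A*n_B/(n_A+n_B) + 1 = 2*6*6/12 + 1 = 7.0000.
        Var[R] = 2*n_A*n_B*(2*n_A*n_B - n_A - n_B) / ((n_A+n_B)^2 * (n_A+n_B-1)) = 4320/1584 = 2.7273.
        SD[R] = 1.6514.
Step 4: R = E[R], so z = 0 with no continuity correction.
Step 5: Two-sided p-value via normal approximation = 2*(1 - Phi(|z|)) = 1.000000.
Step 6: alpha = 0.1. fail to reject H0.

R = 7, z = 0.0000, p = 1.000000, fail to reject H0.


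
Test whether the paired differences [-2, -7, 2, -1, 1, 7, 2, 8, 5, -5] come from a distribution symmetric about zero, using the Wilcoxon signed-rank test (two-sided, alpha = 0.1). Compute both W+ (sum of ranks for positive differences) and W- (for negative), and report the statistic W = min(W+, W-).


Step 1: Drop any zero differences (none here) and take |d_i|.
|d| = [2, 7, 2, 1, 1, 7, 2, 8, 5, 5]
Step 2: Midrank |d_i| (ties get averaged ranks).
ranks: |2|->4, |7|->8.5, |2|->4, |1|->1.5, |1|->1.5, |7|->8.5, |2|->4, |8|->10, |5|->6.5, |5|->6.5
Step 3: Attach original signs; sum ranks with positive sign and with negative sign.
W+ = 4 + 1.5 + 8.5 + 4 + 10 + 6.5 = 34.5
W- = 4 + 8.5 + 1.5 + 6.5 = 20.5
(Check: W+ + W- = 55 should equal n(n+1)/2 = 55.)
Step 4: Test statistic W = min(W+, W-) = 20.5.
Step 5: Ties in |d|, so use the tie-corrected normal approximation.
        E[W] = n(n+1)/4 = 10*11/4 = 27.5.
        Tie groups: |d|=1 (t=2), |d|=2 (t=3), |d|=5 (t=2), |d|=7 (t=2); sum(t^3 - t) = 42.
        Var[W] = n(n+1)(2n+1)/24 - sum(t^3-t)/48 = 2310/24 - 42/48 = 95.375.
        z = (W - E[W]) / sqrt(Var[W]) = (20.5 - 27.5) / 9.7660 = -0.7168.
        Two-sided p = 2*Phi(z) = 0.473515.
Step 6: alpha = 0.1. fail to reject H0.

W+ = 34.5, W- = 20.5, W = min = 20.5, p = 0.473515, fail to reject H0.


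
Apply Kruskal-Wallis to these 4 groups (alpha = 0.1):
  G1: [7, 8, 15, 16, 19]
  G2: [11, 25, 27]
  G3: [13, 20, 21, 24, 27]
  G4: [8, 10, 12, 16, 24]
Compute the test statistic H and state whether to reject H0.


Step 1: Combine all N = 18 observations and assign midranks.
sorted (value, group, rank): (7,G1,1), (8,G1,2.5), (8,G4,2.5), (10,G4,4), (11,G2,5), (12,G4,6), (13,G3,7), (15,G1,8), (16,G1,9.5), (16,G4,9.5), (19,G1,11), (20,G3,12), (21,G3,13), (24,G3,14.5), (24,G4,14.5), (25,G2,16), (27,G2,17.5), (27,G3,17.5)
Step 2: Sum ranks within each group.
R_1 = 32 (n_1 = 5)
R_2 = 38.5 (n_2 = 3)
R_3 = 64 (n_3 = 5)
R_4 = 36.5 (n_4 = 5)
Step 3: H = 12/(N(N+1)) * sum(R_i^2/n_i) - 3(N+1)
     = 12/(18*19) * (32^2/5 + 38.5^2/3 + 64^2/5 + 36.5^2/5) - 3*19
     = 0.035088 * 1784.53 - 57
     = 5.615205.
Step 4: Ties present; correction factor C = 1 - 24/(18^3 - 18) = 0.995872. Corrected H = 5.615205 / 0.995872 = 5.638480.
Step 5: Under H0, H ~ chi^2(3); p-value = 0.130587.
Step 6: alpha = 0.1. fail to reject H0.

H = 5.6385, df = 3, p = 0.130587, fail to reject H0.


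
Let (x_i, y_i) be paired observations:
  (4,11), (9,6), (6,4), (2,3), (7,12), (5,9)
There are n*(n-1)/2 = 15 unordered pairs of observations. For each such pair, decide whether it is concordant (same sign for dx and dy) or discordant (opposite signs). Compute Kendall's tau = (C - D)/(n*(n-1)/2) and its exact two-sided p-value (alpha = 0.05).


Step 1: Enumerate the 15 unordered pairs (i,j) with i<j and classify each by sign(x_j-x_i) * sign(y_j-y_i).
  (1,2):dx=+5,dy=-5->D; (1,3):dx=+2,dy=-7->D; (1,4):dx=-2,dy=-8->C; (1,5):dx=+3,dy=+1->C
  (1,6):dx=+1,dy=-2->D; (2,3):dx=-3,dy=-2->C; (2,4):dx=-7,dy=-3->C; (2,5):dx=-2,dy=+6->D
  (2,6):dx=-4,dy=+3->D; (3,4):dx=-4,dy=-1->C; (3,5):dx=+1,dy=+8->C; (3,6):dx=-1,dy=+5->D
  (4,5):dx=+5,dy=+9->C; (4,6):dx=+3,dy=+6->C; (5,6):dx=-2,dy=-3->C
Step 2: C = 9, D = 6, total pairs = 15.
Step 3: tau = (C - D)/(n(n-1)/2) = (9 - 6)/15 = 0.200000.
Step 4: Exact two-sided p-value (enumerate n! = 720 permutations of y under H0): p = 0.719444.
Step 5: alpha = 0.05. fail to reject H0.

tau_b = 0.2000 (C=9, D=6), p = 0.719444, fail to reject H0.
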